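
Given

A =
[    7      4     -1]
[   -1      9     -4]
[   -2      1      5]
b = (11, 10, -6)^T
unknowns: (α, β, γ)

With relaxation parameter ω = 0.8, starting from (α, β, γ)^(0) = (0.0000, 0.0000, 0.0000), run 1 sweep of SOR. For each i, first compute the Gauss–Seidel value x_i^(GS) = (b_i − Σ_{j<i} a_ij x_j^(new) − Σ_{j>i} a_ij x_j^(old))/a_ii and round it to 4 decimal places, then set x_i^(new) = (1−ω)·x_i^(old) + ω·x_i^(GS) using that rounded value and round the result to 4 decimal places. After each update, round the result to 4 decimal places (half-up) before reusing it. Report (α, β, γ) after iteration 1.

Iteration 1:
  α: GS value = (11 - (4)·0.0000 - (-1)·0.0000) / (7) = 1.5714;  α ← (1−ω)·0.0000 + ω·1.5714 = 1.2571
  β: GS value = (10 - (-1)·1.2571 - (-4)·0.0000) / (9) = 1.2508;  β ← (1−ω)·0.0000 + ω·1.2508 = 1.0006
  γ: GS value = (-6 - (-2)·1.2571 - (1)·1.0006) / (5) = -0.8973;  γ ← (1−ω)·0.0000 + ω·-0.8973 = -0.7178

(1.2571, 1.0006, -0.7178)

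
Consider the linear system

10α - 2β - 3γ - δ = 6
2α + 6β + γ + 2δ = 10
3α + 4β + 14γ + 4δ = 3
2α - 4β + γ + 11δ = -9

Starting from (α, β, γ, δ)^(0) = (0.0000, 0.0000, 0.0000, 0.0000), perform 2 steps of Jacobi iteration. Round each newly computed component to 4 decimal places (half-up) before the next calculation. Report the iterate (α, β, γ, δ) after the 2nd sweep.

Iteration 1:
  α = (6 - (-2)·0.0000 - (-3)·0.0000 - (-1)·0.0000) / (10) = 0.6000
  β = (10 - (2)·0.0000 - (1)·0.0000 - (2)·0.0000) / (6) = 1.6667
  γ = (3 - (3)·0.0000 - (4)·0.0000 - (4)·0.0000) / (14) = 0.2143
  δ = (-9 - (2)·0.0000 - (-4)·0.0000 - (1)·0.0000) / (11) = -0.8182
Iteration 2:
  α = (6 - (-2)·1.6667 - (-3)·0.2143 - (-1)·-0.8182) / (10) = 0.9158
  β = (10 - (2)·0.6000 - (1)·0.2143 - (2)·-0.8182) / (6) = 1.7037
  γ = (3 - (3)·0.6000 - (4)·1.6667 - (4)·-0.8182) / (14) = -0.1567
  δ = (-9 - (2)·0.6000 - (-4)·1.6667 - (1)·0.2143) / (11) = -0.3407

(0.9158, 1.7037, -0.1567, -0.3407)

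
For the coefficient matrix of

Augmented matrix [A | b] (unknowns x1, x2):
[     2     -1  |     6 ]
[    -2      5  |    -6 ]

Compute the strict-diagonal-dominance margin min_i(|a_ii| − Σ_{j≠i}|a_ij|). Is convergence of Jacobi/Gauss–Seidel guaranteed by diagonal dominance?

1

row 1: |2| − (1) = 1
row 2: |5| − (2) = 3
minimum over rows = 1 → strictly diagonally dominant (convergence guaranteed)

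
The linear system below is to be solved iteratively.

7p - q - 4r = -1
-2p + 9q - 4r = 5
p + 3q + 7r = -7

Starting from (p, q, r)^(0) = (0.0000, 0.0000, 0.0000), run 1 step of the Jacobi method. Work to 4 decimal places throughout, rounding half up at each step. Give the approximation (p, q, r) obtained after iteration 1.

Iteration 1:
  p = (-1 - (-1)·0.0000 - (-4)·0.0000) / (7) = -0.1429
  q = (5 - (-2)·0.0000 - (-4)·0.0000) / (9) = 0.5556
  r = (-7 - (1)·0.0000 - (3)·0.0000) / (7) = -1.0000

(-0.1429, 0.5556, -1.0000)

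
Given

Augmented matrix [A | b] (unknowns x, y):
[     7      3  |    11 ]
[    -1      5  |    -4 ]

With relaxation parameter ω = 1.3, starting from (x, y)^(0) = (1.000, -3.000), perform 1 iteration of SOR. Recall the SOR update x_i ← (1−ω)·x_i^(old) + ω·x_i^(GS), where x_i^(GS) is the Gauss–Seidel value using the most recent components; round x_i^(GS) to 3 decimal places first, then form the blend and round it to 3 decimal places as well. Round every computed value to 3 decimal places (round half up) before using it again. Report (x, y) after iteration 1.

(3.414, 0.748)

Iteration 1:
  x: GS value = (11 - (3)·-3.000) / (7) = 2.857;  x ← (1−ω)·1.000 + ω·2.857 = 3.414
  y: GS value = (-4 - (-1)·3.414) / (5) = -0.117;  y ← (1−ω)·-3.000 + ω·-0.117 = 0.748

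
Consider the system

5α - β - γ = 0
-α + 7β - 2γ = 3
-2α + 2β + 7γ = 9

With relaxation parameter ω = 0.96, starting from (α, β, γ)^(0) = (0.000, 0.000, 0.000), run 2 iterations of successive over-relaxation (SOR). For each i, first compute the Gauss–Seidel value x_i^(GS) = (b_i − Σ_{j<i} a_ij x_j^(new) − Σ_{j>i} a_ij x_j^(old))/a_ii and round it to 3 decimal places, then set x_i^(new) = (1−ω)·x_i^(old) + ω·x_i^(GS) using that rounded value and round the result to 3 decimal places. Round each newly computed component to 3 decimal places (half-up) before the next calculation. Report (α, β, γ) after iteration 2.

(0.295, 0.776, 1.147)

Iteration 1:
  α: GS value = (0 - (-1)·0.000 - (-1)·0.000) / (5) = 0.000;  α ← (1−ω)·0.000 + ω·0.000 = 0.000
  β: GS value = (3 - (-1)·0.000 - (-2)·0.000) / (7) = 0.429;  β ← (1−ω)·0.000 + ω·0.429 = 0.412
  γ: GS value = (9 - (-2)·0.000 - (2)·0.412) / (7) = 1.168;  γ ← (1−ω)·0.000 + ω·1.168 = 1.121
Iteration 2:
  α: GS value = (0 - (-1)·0.412 - (-1)·1.121) / (5) = 0.307;  α ← (1−ω)·0.000 + ω·0.307 = 0.295
  β: GS value = (3 - (-1)·0.295 - (-2)·1.121) / (7) = 0.791;  β ← (1−ω)·0.412 + ω·0.791 = 0.776
  γ: GS value = (9 - (-2)·0.295 - (2)·0.776) / (7) = 1.148;  γ ← (1−ω)·1.121 + ω·1.148 = 1.147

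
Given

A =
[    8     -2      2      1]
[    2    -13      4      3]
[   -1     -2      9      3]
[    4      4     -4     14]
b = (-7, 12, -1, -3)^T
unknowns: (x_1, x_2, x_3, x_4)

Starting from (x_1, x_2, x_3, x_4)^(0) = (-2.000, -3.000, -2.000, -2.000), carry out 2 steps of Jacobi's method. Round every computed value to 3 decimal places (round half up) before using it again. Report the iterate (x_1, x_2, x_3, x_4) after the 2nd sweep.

Iteration 1:
  x_1 = (-7 - (-2)·-3.000 - (2)·-2.000 - (1)·-2.000) / (8) = -0.875
  x_2 = (12 - (2)·-2.000 - (4)·-2.000 - (3)·-2.000) / (-13) = -2.308
  x_3 = (-1 - (-1)·-2.000 - (-2)·-3.000 - (3)·-2.000) / (9) = -0.333
  x_4 = (-3 - (4)·-2.000 - (4)·-3.000 - (-4)·-2.000) / (14) = 0.643
Iteration 2:
  x_1 = (-7 - (-2)·-2.308 - (2)·-0.333 - (1)·0.643) / (8) = -1.449
  x_2 = (12 - (2)·-0.875 - (4)·-0.333 - (3)·0.643) / (-13) = -1.012
  x_3 = (-1 - (-1)·-0.875 - (-2)·-2.308 - (3)·0.643) / (9) = -0.936
  x_4 = (-3 - (4)·-0.875 - (4)·-2.308 - (-4)·-0.333) / (14) = 0.600

(-1.449, -1.012, -0.936, 0.600)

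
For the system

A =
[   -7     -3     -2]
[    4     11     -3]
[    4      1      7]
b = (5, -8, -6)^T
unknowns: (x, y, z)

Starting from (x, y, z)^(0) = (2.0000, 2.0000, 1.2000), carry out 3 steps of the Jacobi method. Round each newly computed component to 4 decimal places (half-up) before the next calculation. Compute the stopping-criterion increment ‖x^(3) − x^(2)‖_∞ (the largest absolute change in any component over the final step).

Iteration 1:
  x = (5 - (-3)·2.0000 - (-2)·1.2000) / (-7) = -1.9143
  y = (-8 - (4)·2.0000 - (-3)·1.2000) / (11) = -1.1273
  z = (-6 - (4)·2.0000 - (1)·2.0000) / (7) = -2.2857
Iteration 2:
  x = (5 - (-3)·-1.1273 - (-2)·-2.2857) / (-7) = 0.4219
  y = (-8 - (4)·-1.9143 - (-3)·-2.2857) / (11) = -0.6545
  z = (-6 - (4)·-1.9143 - (1)·-1.1273) / (7) = 0.3978
Iteration 3:
  x = (5 - (-3)·-0.6545 - (-2)·0.3978) / (-7) = -0.5474
  y = (-8 - (4)·0.4219 - (-3)·0.3978) / (11) = -0.7722
  z = (-6 - (4)·0.4219 - (1)·-0.6545) / (7) = -1.0047
Change: (-0.9693, -0.1177, -1.4025) → max |·| = 1.4025

1.4025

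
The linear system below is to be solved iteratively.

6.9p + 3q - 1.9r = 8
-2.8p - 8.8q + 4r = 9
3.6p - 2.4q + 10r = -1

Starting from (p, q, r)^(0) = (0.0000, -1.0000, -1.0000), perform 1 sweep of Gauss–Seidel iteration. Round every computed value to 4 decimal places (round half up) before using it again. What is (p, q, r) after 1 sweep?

(1.3188, -1.8969, -1.0300)

Iteration 1:
  p = (8 - (3)·-1.0000 - (-1.9)·-1.0000) / (6.9) = 1.3188
  q = (9 - (-2.8)·1.3188 - (4)·-1.0000) / (-8.8) = -1.8969
  r = (-1 - (3.6)·1.3188 - (-2.4)·-1.8969) / (10) = -1.0300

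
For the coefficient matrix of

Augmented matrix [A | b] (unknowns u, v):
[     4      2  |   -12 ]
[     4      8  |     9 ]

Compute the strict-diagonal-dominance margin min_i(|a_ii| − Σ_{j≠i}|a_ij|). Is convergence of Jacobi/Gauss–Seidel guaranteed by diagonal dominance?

2

row 1: |4| − (2) = 2
row 2: |8| − (4) = 4
minimum over rows = 2 → strictly diagonally dominant (convergence guaranteed)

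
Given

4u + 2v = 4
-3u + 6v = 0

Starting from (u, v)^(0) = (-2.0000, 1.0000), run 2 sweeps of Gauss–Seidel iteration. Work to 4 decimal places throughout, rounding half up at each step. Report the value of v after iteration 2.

Iteration 1:
  u = (4 - (2)·1.0000) / (4) = 0.5000
  v = (0 - (-3)·0.5000) / (6) = 0.2500
Iteration 2:
  u = (4 - (2)·0.2500) / (4) = 0.8750
  v = (0 - (-3)·0.8750) / (6) = 0.4375

0.4375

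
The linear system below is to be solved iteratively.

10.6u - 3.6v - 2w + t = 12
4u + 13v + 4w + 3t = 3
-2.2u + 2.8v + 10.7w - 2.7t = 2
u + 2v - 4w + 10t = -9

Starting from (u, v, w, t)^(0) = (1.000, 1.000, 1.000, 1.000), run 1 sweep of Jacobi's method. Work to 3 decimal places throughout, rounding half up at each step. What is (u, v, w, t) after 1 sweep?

Iteration 1:
  u = (12 - (-3.6)·1.000 - (-2)·1.000 - (1)·1.000) / (10.6) = 1.566
  v = (3 - (4)·1.000 - (4)·1.000 - (3)·1.000) / (13) = -0.615
  w = (2 - (-2.2)·1.000 - (2.8)·1.000 - (-2.7)·1.000) / (10.7) = 0.383
  t = (-9 - (1)·1.000 - (2)·1.000 - (-4)·1.000) / (10) = -0.800

(1.566, -0.615, 0.383, -0.800)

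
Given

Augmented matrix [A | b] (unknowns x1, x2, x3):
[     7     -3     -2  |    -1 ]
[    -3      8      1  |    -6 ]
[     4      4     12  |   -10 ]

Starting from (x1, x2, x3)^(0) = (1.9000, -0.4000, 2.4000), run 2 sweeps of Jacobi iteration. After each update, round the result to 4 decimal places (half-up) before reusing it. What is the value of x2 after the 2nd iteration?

Iteration 1:
  x1 = (-1 - (-3)·-0.4000 - (-2)·2.4000) / (7) = 0.3714
  x2 = (-6 - (-3)·1.9000 - (1)·2.4000) / (8) = -0.3375
  x3 = (-10 - (4)·1.9000 - (4)·-0.4000) / (12) = -1.3333
Iteration 2:
  x1 = (-1 - (-3)·-0.3375 - (-2)·-1.3333) / (7) = -0.6684
  x2 = (-6 - (-3)·0.3714 - (1)·-1.3333) / (8) = -0.4441
  x3 = (-10 - (4)·0.3714 - (4)·-0.3375) / (12) = -0.8446

-0.4441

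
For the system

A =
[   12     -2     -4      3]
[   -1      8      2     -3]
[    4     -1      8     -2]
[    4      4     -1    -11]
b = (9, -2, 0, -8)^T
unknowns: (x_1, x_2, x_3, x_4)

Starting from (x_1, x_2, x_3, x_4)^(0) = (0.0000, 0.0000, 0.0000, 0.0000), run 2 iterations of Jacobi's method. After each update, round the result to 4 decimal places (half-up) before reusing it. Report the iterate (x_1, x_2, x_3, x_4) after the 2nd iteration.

Iteration 1:
  x_1 = (9 - (-2)·0.0000 - (-4)·0.0000 - (3)·0.0000) / (12) = 0.7500
  x_2 = (-2 - (-1)·0.0000 - (2)·0.0000 - (-3)·0.0000) / (8) = -0.2500
  x_3 = (0 - (4)·0.0000 - (-1)·0.0000 - (-2)·0.0000) / (8) = 0.0000
  x_4 = (-8 - (4)·0.0000 - (4)·0.0000 - (-1)·0.0000) / (-11) = 0.7273
Iteration 2:
  x_1 = (9 - (-2)·-0.2500 - (-4)·0.0000 - (3)·0.7273) / (12) = 0.5265
  x_2 = (-2 - (-1)·0.7500 - (2)·0.0000 - (-3)·0.7273) / (8) = 0.1165
  x_3 = (0 - (4)·0.7500 - (-1)·-0.2500 - (-2)·0.7273) / (8) = -0.2244
  x_4 = (-8 - (4)·0.7500 - (4)·-0.2500 - (-1)·0.0000) / (-11) = 0.9091

(0.5265, 0.1165, -0.2244, 0.9091)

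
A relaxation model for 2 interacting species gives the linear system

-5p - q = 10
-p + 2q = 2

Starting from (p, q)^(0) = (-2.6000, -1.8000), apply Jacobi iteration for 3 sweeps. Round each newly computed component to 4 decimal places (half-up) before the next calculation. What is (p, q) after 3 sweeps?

(-2.0360, 0.0300)

Iteration 1:
  p = (10 - (-1)·-1.8000) / (-5) = -1.6400
  q = (2 - (-1)·-2.6000) / (2) = -0.3000
Iteration 2:
  p = (10 - (-1)·-0.3000) / (-5) = -1.9400
  q = (2 - (-1)·-1.6400) / (2) = 0.1800
Iteration 3:
  p = (10 - (-1)·0.1800) / (-5) = -2.0360
  q = (2 - (-1)·-1.9400) / (2) = 0.0300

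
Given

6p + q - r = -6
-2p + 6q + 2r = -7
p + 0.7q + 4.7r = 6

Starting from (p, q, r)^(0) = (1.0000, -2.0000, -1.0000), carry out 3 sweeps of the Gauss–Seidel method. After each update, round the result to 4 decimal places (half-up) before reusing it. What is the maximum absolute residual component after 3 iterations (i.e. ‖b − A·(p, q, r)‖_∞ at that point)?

0.0670

Iteration 1:
  p = (-6 - (1)·-2.0000 - (-1)·-1.0000) / (6) = -0.8333
  q = (-7 - (-2)·-0.8333 - (2)·-1.0000) / (6) = -1.1111
  r = (6 - (1)·-0.8333 - (0.7)·-1.1111) / (4.7) = 1.6194
Iteration 2:
  p = (-6 - (1)·-1.1111 - (-1)·1.6194) / (6) = -0.5449
  q = (-7 - (-2)·-0.5449 - (2)·1.6194) / (6) = -1.8881
  r = (6 - (1)·-0.5449 - (0.7)·-1.8881) / (4.7) = 1.6737
Iteration 3:
  p = (-6 - (1)·-1.8881 - (-1)·1.6737) / (6) = -0.4064
  q = (-7 - (-2)·-0.4064 - (2)·1.6737) / (6) = -1.8600
  r = (6 - (1)·-0.4064 - (0.7)·-1.8600) / (4.7) = 1.6401
Residual b − A·x = (-0.0615, 0.0670, -0.0001); ∞-norm = 0.0670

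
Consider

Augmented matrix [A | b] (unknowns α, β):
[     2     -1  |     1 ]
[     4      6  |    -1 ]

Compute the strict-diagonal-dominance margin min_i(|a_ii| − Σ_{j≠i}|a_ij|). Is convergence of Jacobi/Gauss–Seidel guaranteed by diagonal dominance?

1

row 1: |2| − (1) = 1
row 2: |6| − (4) = 2
minimum over rows = 1 → strictly diagonally dominant (convergence guaranteed)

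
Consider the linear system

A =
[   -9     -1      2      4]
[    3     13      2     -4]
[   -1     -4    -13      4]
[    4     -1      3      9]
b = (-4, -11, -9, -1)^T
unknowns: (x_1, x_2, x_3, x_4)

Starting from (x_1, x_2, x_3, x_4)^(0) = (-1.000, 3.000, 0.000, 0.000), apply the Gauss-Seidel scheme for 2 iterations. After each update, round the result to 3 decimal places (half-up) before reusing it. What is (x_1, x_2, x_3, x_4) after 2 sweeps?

(0.497, -1.284, 0.872, -0.765)

Iteration 1:
  x_1 = (-4 - (-1)·3.000 - (2)·0.000 - (4)·0.000) / (-9) = 0.111
  x_2 = (-11 - (3)·0.111 - (2)·0.000 - (-4)·0.000) / (13) = -0.872
  x_3 = (-9 - (-1)·0.111 - (-4)·-0.872 - (4)·0.000) / (-13) = 0.952
  x_4 = (-1 - (4)·0.111 - (-1)·-0.872 - (3)·0.952) / (9) = -0.575
Iteration 2:
  x_1 = (-4 - (-1)·-0.872 - (2)·0.952 - (4)·-0.575) / (-9) = 0.497
  x_2 = (-11 - (3)·0.497 - (2)·0.952 - (-4)·-0.575) / (13) = -1.284
  x_3 = (-9 - (-1)·0.497 - (-4)·-1.284 - (4)·-0.575) / (-13) = 0.872
  x_4 = (-1 - (4)·0.497 - (-1)·-1.284 - (3)·0.872) / (9) = -0.765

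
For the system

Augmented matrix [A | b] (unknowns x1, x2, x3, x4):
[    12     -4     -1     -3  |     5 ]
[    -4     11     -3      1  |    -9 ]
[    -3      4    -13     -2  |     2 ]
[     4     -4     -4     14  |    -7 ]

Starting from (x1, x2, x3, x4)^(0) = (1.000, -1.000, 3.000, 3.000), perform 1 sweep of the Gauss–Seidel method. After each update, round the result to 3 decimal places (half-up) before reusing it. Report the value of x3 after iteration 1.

Iteration 1:
  x1 = (5 - (-4)·-1.000 - (-1)·3.000 - (-3)·3.000) / (12) = 1.083
  x2 = (-9 - (-4)·1.083 - (-3)·3.000 - (1)·3.000) / (11) = 0.121
  x3 = (2 - (-3)·1.083 - (4)·0.121 - (-2)·3.000) / (-13) = -0.828
  x4 = (-7 - (4)·1.083 - (-4)·0.121 - (-4)·-0.828) / (14) = -1.011

-0.828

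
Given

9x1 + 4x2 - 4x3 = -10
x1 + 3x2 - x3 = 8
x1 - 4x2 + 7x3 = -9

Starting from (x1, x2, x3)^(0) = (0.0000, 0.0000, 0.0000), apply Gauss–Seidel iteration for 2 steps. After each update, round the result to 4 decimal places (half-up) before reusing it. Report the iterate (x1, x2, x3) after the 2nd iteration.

(-2.1905, 3.5996, 1.0841)

Iteration 1:
  x1 = (-10 - (4)·0.0000 - (-4)·0.0000) / (9) = -1.1111
  x2 = (8 - (1)·-1.1111 - (-1)·0.0000) / (3) = 3.0370
  x3 = (-9 - (1)·-1.1111 - (-4)·3.0370) / (7) = 0.6084
Iteration 2:
  x1 = (-10 - (4)·3.0370 - (-4)·0.6084) / (9) = -2.1905
  x2 = (8 - (1)·-2.1905 - (-1)·0.6084) / (3) = 3.5996
  x3 = (-9 - (1)·-2.1905 - (-4)·3.5996) / (7) = 1.0841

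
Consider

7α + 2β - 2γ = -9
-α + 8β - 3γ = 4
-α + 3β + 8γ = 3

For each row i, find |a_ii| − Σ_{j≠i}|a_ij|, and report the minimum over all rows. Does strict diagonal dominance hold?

3

row 1: |7| − (2+2) = 3
row 2: |8| − (1+3) = 4
row 3: |8| − (1+3) = 4
minimum over rows = 3 → strictly diagonally dominant (convergence guaranteed)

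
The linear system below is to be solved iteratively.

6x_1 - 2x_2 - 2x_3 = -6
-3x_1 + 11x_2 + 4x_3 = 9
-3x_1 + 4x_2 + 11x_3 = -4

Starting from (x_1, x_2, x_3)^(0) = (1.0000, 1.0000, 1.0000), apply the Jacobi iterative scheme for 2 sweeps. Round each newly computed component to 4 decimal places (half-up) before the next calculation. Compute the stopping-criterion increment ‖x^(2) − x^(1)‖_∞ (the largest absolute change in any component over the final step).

Iteration 1:
  x_1 = (-6 - (-2)·1.0000 - (-2)·1.0000) / (6) = -0.3333
  x_2 = (9 - (-3)·1.0000 - (4)·1.0000) / (11) = 0.7273
  x_3 = (-4 - (-3)·1.0000 - (4)·1.0000) / (11) = -0.4545
Iteration 2:
  x_1 = (-6 - (-2)·0.7273 - (-2)·-0.4545) / (6) = -0.9091
  x_2 = (9 - (-3)·-0.3333 - (4)·-0.4545) / (11) = 0.8926
  x_3 = (-4 - (-3)·-0.3333 - (4)·0.7273) / (11) = -0.7190
Change: (-0.5758, 0.1653, -0.2645) → max |·| = 0.5758

0.5758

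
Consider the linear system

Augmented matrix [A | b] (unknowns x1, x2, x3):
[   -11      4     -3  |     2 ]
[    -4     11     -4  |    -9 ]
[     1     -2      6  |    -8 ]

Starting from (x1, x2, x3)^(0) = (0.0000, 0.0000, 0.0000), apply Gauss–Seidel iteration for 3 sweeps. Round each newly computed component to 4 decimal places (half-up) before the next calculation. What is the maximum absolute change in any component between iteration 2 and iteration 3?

0.1420

Iteration 1:
  x1 = (2 - (4)·0.0000 - (-3)·0.0000) / (-11) = -0.1818
  x2 = (-9 - (-4)·-0.1818 - (-4)·0.0000) / (11) = -0.8843
  x3 = (-8 - (1)·-0.1818 - (-2)·-0.8843) / (6) = -1.5978
Iteration 2:
  x1 = (2 - (4)·-0.8843 - (-3)·-1.5978) / (-11) = -0.0676
  x2 = (-9 - (-4)·-0.0676 - (-4)·-1.5978) / (11) = -1.4238
  x3 = (-8 - (1)·-0.0676 - (-2)·-1.4238) / (6) = -1.7967
Iteration 3:
  x1 = (2 - (4)·-1.4238 - (-3)·-1.7967) / (-11) = -0.2096
  x2 = (-9 - (-4)·-0.2096 - (-4)·-1.7967) / (11) = -1.5477
  x3 = (-8 - (1)·-0.2096 - (-2)·-1.5477) / (6) = -1.8143
Change: (-0.1420, -0.1239, -0.0176) → max |·| = 0.1420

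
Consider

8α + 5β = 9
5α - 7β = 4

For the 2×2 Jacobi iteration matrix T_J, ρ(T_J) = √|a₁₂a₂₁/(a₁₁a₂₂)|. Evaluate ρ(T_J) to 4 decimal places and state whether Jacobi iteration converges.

a₁₂a₂₁/(a₁₁a₂₂) = (5)·(5) / ((8)·(-7)) = -0.446429
ρ = √|-0.446429| = √0.446429 = 0.6682
ρ < 1, so Jacobi converges

0.6682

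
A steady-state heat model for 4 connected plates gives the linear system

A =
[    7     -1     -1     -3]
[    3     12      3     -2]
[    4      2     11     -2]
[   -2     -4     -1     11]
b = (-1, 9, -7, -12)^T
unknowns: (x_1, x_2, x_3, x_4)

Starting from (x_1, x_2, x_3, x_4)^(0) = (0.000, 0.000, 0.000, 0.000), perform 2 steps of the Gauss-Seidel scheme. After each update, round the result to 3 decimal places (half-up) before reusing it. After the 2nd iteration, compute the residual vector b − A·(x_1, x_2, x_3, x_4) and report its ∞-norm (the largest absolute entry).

0.096

Iteration 1:
  x_1 = (-1 - (-1)·0.000 - (-1)·0.000 - (-3)·0.000) / (7) = -0.143
  x_2 = (9 - (3)·-0.143 - (3)·0.000 - (-2)·0.000) / (12) = 0.786
  x_3 = (-7 - (4)·-0.143 - (2)·0.786 - (-2)·0.000) / (11) = -0.727
  x_4 = (-12 - (-2)·-0.143 - (-4)·0.786 - (-1)·-0.727) / (11) = -0.897
Iteration 2:
  x_1 = (-1 - (-1)·0.786 - (-1)·-0.727 - (-3)·-0.897) / (7) = -0.519
  x_2 = (9 - (3)·-0.519 - (3)·-0.727 - (-2)·-0.897) / (12) = 0.912
  x_3 = (-7 - (4)·-0.519 - (2)·0.912 - (-2)·-0.897) / (11) = -0.777
  x_4 = (-12 - (-2)·-0.519 - (-4)·0.912 - (-1)·-0.777) / (11) = -0.924
Residual b − A·x = (-0.004, 0.096, -0.049, -0.003); ∞-norm = 0.096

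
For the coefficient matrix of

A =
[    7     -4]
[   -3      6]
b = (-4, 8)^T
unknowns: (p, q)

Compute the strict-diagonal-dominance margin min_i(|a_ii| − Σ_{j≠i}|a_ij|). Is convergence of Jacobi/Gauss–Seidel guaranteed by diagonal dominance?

row 1: |7| − (4) = 3
row 2: |6| − (3) = 3
minimum over rows = 3 → strictly diagonally dominant (convergence guaranteed)

3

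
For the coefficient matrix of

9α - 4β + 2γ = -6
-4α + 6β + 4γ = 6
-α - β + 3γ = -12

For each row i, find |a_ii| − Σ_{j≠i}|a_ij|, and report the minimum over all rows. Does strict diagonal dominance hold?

-2

row 1: |9| − (4+2) = 3
row 2: |6| − (4+4) = -2
row 3: |3| − (1+1) = 1
minimum over rows = -2 → not strictly diagonally dominant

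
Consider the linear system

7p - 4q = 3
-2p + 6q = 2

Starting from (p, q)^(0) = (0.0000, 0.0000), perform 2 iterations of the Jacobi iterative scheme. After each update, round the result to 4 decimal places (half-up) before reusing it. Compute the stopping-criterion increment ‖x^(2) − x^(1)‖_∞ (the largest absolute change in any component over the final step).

Iteration 1:
  p = (3 - (-4)·0.0000) / (7) = 0.4286
  q = (2 - (-2)·0.0000) / (6) = 0.3333
Iteration 2:
  p = (3 - (-4)·0.3333) / (7) = 0.6190
  q = (2 - (-2)·0.4286) / (6) = 0.4762
Change: (0.1904, 0.1429) → max |·| = 0.1904

0.1904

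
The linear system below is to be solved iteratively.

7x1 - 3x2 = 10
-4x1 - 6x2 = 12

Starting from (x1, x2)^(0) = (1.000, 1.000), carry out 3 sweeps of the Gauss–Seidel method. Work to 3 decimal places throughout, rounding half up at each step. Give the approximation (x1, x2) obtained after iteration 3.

Iteration 1:
  x1 = (10 - (-3)·1.000) / (7) = 1.857
  x2 = (12 - (-4)·1.857) / (-6) = -3.238
Iteration 2:
  x1 = (10 - (-3)·-3.238) / (7) = 0.041
  x2 = (12 - (-4)·0.041) / (-6) = -2.027
Iteration 3:
  x1 = (10 - (-3)·-2.027) / (7) = 0.560
  x2 = (12 - (-4)·0.560) / (-6) = -2.373

(0.560, -2.373)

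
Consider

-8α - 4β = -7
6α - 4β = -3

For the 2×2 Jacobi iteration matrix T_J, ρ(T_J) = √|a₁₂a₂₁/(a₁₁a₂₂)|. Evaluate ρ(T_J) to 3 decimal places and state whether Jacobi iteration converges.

a₁₂a₂₁/(a₁₁a₂₂) = (-4)·(6) / ((-8)·(-4)) = -0.750000
ρ = √|-0.750000| = √0.750000 = 0.866
ρ < 1, so Jacobi converges

0.866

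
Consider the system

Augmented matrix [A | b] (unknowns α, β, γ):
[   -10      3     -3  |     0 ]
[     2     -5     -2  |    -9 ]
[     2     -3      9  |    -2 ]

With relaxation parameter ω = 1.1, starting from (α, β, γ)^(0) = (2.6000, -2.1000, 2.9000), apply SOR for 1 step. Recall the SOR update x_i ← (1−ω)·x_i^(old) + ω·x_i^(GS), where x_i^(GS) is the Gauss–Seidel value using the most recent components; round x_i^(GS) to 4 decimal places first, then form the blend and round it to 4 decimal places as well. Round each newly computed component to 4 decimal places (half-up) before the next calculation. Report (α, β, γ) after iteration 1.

Iteration 1:
  α: GS value = (0 - (3)·-2.1000 - (-3)·2.9000) / (-10) = -1.5000;  α ← (1−ω)·2.6000 + ω·-1.5000 = -1.9100
  β: GS value = (-9 - (2)·-1.9100 - (-2)·2.9000) / (-5) = -0.1240;  β ← (1−ω)·-2.1000 + ω·-0.1240 = 0.0736
  γ: GS value = (-2 - (2)·-1.9100 - (-3)·0.0736) / (9) = 0.2268;  γ ← (1−ω)·2.9000 + ω·0.2268 = -0.0405

(-1.9100, 0.0736, -0.0405)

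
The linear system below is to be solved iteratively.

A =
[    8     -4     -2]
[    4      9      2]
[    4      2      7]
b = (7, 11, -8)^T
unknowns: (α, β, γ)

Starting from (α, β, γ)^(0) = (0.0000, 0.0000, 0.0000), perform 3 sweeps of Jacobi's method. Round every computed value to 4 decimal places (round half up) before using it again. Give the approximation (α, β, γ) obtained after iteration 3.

Iteration 1:
  α = (7 - (-4)·0.0000 - (-2)·0.0000) / (8) = 0.8750
  β = (11 - (4)·0.0000 - (2)·0.0000) / (9) = 1.2222
  γ = (-8 - (4)·0.0000 - (2)·0.0000) / (7) = -1.1429
Iteration 2:
  α = (7 - (-4)·1.2222 - (-2)·-1.1429) / (8) = 1.2004
  β = (11 - (4)·0.8750 - (2)·-1.1429) / (9) = 1.0873
  γ = (-8 - (4)·0.8750 - (2)·1.2222) / (7) = -1.9921
Iteration 3:
  α = (7 - (-4)·1.0873 - (-2)·-1.9921) / (8) = 0.9206
  β = (11 - (4)·1.2004 - (2)·-1.9921) / (9) = 1.1314
  γ = (-8 - (4)·1.2004 - (2)·1.0873) / (7) = -2.1395

(0.9206, 1.1314, -2.1395)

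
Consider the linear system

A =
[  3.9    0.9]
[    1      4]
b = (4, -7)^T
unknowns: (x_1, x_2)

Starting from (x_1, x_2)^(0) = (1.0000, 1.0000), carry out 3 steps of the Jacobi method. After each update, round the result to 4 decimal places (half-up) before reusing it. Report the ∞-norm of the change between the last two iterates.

Iteration 1:
  x_1 = (4 - (0.9)·1.0000) / (3.9) = 0.7949
  x_2 = (-7 - (1)·1.0000) / (4) = -2.0000
Iteration 2:
  x_1 = (4 - (0.9)·-2.0000) / (3.9) = 1.4872
  x_2 = (-7 - (1)·0.7949) / (4) = -1.9487
Iteration 3:
  x_1 = (4 - (0.9)·-1.9487) / (3.9) = 1.4753
  x_2 = (-7 - (1)·1.4872) / (4) = -2.1218
Change: (-0.0119, -0.1731) → max |·| = 0.1731

0.1731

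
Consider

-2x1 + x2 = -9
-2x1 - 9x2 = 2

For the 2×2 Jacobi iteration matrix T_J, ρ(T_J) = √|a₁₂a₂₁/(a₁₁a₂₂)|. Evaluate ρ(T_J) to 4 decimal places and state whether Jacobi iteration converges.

a₁₂a₂₁/(a₁₁a₂₂) = (1)·(-2) / ((-2)·(-9)) = -0.111111
ρ = √|-0.111111| = √0.111111 = 0.3333
ρ < 1, so Jacobi converges

0.3333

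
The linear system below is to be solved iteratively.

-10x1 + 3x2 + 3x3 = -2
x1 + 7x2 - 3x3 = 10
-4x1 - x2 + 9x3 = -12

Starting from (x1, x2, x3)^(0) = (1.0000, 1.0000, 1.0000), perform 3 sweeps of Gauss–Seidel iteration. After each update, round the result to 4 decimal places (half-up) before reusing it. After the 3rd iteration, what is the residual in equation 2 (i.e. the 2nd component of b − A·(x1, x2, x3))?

Iteration 1:
  x1 = (-2 - (3)·1.0000 - (3)·1.0000) / (-10) = 0.8000
  x2 = (10 - (1)·0.8000 - (-3)·1.0000) / (7) = 1.7429
  x3 = (-12 - (-4)·0.8000 - (-1)·1.7429) / (9) = -0.7841
Iteration 2:
  x1 = (-2 - (3)·1.7429 - (3)·-0.7841) / (-10) = 0.4876
  x2 = (10 - (1)·0.4876 - (-3)·-0.7841) / (7) = 1.0229
  x3 = (-12 - (-4)·0.4876 - (-1)·1.0229) / (9) = -1.0030
Iteration 3:
  x1 = (-2 - (3)·1.0229 - (3)·-1.0030) / (-10) = 0.2060
  x2 = (10 - (1)·0.2060 - (-3)·-1.0030) / (7) = 0.9693
  x3 = (-12 - (-4)·0.2060 - (-1)·0.9693) / (9) = -1.1341
Residual b − A·x = (0.5544, -0.3934, 0.0002)

-0.3934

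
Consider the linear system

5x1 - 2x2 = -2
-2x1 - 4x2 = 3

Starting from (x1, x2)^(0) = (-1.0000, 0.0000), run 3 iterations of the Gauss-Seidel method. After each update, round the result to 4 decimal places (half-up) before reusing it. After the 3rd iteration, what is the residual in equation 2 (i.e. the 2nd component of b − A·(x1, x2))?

0.0000

Iteration 1:
  x1 = (-2 - (-2)·0.0000) / (5) = -0.4000
  x2 = (3 - (-2)·-0.4000) / (-4) = -0.5500
Iteration 2:
  x1 = (-2 - (-2)·-0.5500) / (5) = -0.6200
  x2 = (3 - (-2)·-0.6200) / (-4) = -0.4400
Iteration 3:
  x1 = (-2 - (-2)·-0.4400) / (5) = -0.5760
  x2 = (3 - (-2)·-0.5760) / (-4) = -0.4620
Residual b − A·x = (-0.0440, 0.0000)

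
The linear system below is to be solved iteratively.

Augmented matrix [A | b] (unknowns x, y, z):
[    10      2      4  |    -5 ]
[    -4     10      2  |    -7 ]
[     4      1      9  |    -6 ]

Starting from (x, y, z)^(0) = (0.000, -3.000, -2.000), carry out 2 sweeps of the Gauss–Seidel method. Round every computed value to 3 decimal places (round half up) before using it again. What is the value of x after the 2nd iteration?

Iteration 1:
  x = (-5 - (2)·-3.000 - (4)·-2.000) / (10) = 0.900
  y = (-7 - (-4)·0.900 - (2)·-2.000) / (10) = 0.060
  z = (-6 - (4)·0.900 - (1)·0.060) / (9) = -1.073
Iteration 2:
  x = (-5 - (2)·0.060 - (4)·-1.073) / (10) = -0.083
  y = (-7 - (-4)·-0.083 - (2)·-1.073) / (10) = -0.519
  z = (-6 - (4)·-0.083 - (1)·-0.519) / (9) = -0.572

-0.083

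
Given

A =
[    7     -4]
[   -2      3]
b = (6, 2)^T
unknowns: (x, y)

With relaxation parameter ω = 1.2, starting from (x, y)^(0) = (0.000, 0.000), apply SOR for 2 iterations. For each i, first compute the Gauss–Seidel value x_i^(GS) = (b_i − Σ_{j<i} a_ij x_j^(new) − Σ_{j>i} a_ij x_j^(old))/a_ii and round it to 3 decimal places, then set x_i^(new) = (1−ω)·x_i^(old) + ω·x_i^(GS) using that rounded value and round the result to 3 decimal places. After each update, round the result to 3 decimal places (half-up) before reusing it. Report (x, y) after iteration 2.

(1.935, 2.024)

Iteration 1:
  x: GS value = (6 - (-4)·0.000) / (7) = 0.857;  x ← (1−ω)·0.000 + ω·0.857 = 1.028
  y: GS value = (2 - (-2)·1.028) / (3) = 1.352;  y ← (1−ω)·0.000 + ω·1.352 = 1.622
Iteration 2:
  x: GS value = (6 - (-4)·1.622) / (7) = 1.784;  x ← (1−ω)·1.028 + ω·1.784 = 1.935
  y: GS value = (2 - (-2)·1.935) / (3) = 1.957;  y ← (1−ω)·1.622 + ω·1.957 = 2.024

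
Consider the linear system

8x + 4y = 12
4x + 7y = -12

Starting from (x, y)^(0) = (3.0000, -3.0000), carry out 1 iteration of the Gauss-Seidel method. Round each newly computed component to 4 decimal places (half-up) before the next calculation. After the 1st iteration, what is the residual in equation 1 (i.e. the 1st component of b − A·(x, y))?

Iteration 1:
  x = (12 - (4)·-3.0000) / (8) = 3.0000
  y = (-12 - (4)·3.0000) / (7) = -3.4286
Residual b − A·x = (1.7144, 0.0002)

1.7144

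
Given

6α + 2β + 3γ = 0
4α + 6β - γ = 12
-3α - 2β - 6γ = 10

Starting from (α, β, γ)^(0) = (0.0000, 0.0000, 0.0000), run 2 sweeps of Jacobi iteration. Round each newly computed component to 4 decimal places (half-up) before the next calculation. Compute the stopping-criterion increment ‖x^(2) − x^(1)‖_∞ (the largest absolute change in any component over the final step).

0.6666

Iteration 1:
  α = (0 - (2)·0.0000 - (3)·0.0000) / (6) = 0.0000
  β = (12 - (4)·0.0000 - (-1)·0.0000) / (6) = 2.0000
  γ = (10 - (-3)·0.0000 - (-2)·0.0000) / (-6) = -1.6667
Iteration 2:
  α = (0 - (2)·2.0000 - (3)·-1.6667) / (6) = 0.1667
  β = (12 - (4)·0.0000 - (-1)·-1.6667) / (6) = 1.7222
  γ = (10 - (-3)·0.0000 - (-2)·2.0000) / (-6) = -2.3333
Change: (0.1667, -0.2778, -0.6666) → max |·| = 0.6666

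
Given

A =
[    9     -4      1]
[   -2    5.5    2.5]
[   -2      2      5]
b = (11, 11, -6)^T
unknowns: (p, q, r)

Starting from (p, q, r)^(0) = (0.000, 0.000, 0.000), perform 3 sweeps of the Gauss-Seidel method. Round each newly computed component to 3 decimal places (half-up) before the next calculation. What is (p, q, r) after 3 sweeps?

(3.041, 3.866, -1.530)

Iteration 1:
  p = (11 - (-4)·0.000 - (1)·0.000) / (9) = 1.222
  q = (11 - (-2)·1.222 - (2.5)·0.000) / (5.5) = 2.444
  r = (-6 - (-2)·1.222 - (2)·2.444) / (5) = -1.689
Iteration 2:
  p = (11 - (-4)·2.444 - (1)·-1.689) / (9) = 2.496
  q = (11 - (-2)·2.496 - (2.5)·-1.689) / (5.5) = 3.675
  r = (-6 - (-2)·2.496 - (2)·3.675) / (5) = -1.672
Iteration 3:
  p = (11 - (-4)·3.675 - (1)·-1.672) / (9) = 3.041
  q = (11 - (-2)·3.041 - (2.5)·-1.672) / (5.5) = 3.866
  r = (-6 - (-2)·3.041 - (2)·3.866) / (5) = -1.530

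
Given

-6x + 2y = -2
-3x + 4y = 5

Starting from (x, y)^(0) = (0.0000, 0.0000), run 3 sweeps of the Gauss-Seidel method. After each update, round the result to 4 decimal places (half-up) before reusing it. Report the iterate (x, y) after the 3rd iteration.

(0.9583, 1.9687)

Iteration 1:
  x = (-2 - (2)·0.0000) / (-6) = 0.3333
  y = (5 - (-3)·0.3333) / (4) = 1.5000
Iteration 2:
  x = (-2 - (2)·1.5000) / (-6) = 0.8333
  y = (5 - (-3)·0.8333) / (4) = 1.8750
Iteration 3:
  x = (-2 - (2)·1.8750) / (-6) = 0.9583
  y = (5 - (-3)·0.9583) / (4) = 1.9687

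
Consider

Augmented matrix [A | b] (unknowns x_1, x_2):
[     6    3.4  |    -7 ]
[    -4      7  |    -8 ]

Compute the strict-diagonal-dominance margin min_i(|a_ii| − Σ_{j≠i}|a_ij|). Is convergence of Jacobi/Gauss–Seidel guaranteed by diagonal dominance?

row 1: |6| − (3.4) = 2.6
row 2: |7| − (4) = 3
minimum over rows = 2.6 → strictly diagonally dominant (convergence guaranteed)

2.6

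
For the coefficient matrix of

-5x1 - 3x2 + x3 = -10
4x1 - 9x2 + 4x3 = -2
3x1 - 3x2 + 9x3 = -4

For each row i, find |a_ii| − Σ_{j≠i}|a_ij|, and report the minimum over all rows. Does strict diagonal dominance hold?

1

row 1: |-5| − (3+1) = 1
row 2: |-9| − (4+4) = 1
row 3: |9| − (3+3) = 3
minimum over rows = 1 → strictly diagonally dominant (convergence guaranteed)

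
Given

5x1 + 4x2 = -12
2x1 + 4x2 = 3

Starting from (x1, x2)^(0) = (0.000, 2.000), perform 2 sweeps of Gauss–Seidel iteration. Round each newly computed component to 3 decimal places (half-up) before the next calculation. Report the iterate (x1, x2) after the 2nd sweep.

Iteration 1:
  x1 = (-12 - (4)·2.000) / (5) = -4.000
  x2 = (3 - (2)·-4.000) / (4) = 2.750
Iteration 2:
  x1 = (-12 - (4)·2.750) / (5) = -4.600
  x2 = (3 - (2)·-4.600) / (4) = 3.050

(-4.600, 3.050)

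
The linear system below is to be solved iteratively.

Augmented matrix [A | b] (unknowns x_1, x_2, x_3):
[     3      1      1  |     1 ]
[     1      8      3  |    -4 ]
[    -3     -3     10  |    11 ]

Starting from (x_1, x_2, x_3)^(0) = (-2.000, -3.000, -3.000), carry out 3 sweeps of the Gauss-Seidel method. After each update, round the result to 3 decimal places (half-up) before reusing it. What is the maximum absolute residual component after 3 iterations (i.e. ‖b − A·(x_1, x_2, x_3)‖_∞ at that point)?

1.161

Iteration 1:
  x_1 = (1 - (1)·-3.000 - (1)·-3.000) / (3) = 2.333
  x_2 = (-4 - (1)·2.333 - (3)·-3.000) / (8) = 0.333
  x_3 = (11 - (-3)·2.333 - (-3)·0.333) / (10) = 1.900
Iteration 2:
  x_1 = (1 - (1)·0.333 - (1)·1.900) / (3) = -0.411
  x_2 = (-4 - (1)·-0.411 - (3)·1.900) / (8) = -1.161
  x_3 = (11 - (-3)·-0.411 - (-3)·-1.161) / (10) = 0.628
Iteration 3:
  x_1 = (1 - (1)·-1.161 - (1)·0.628) / (3) = 0.511
  x_2 = (-4 - (1)·0.511 - (3)·0.628) / (8) = -0.799
  x_3 = (11 - (-3)·0.511 - (-3)·-0.799) / (10) = 1.014
Residual b − A·x = (-0.748, -1.161, -0.004); ∞-norm = 1.161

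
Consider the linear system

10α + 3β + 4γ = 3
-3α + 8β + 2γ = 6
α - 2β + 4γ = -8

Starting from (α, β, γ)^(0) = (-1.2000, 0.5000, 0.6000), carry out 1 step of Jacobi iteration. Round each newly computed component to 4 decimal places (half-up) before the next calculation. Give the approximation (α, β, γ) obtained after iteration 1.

(-0.0900, 0.1500, -1.4500)

Iteration 1:
  α = (3 - (3)·0.5000 - (4)·0.6000) / (10) = -0.0900
  β = (6 - (-3)·-1.2000 - (2)·0.6000) / (8) = 0.1500
  γ = (-8 - (1)·-1.2000 - (-2)·0.5000) / (4) = -1.4500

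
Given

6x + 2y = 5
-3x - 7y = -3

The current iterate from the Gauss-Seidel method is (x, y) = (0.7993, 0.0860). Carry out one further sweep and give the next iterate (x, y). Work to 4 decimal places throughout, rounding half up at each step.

One sweep:
  x = (5 - (2)·0.0860) / (6) = 0.8047
  y = (-3 - (-3)·0.8047) / (-7) = 0.0837

(0.8047, 0.0837)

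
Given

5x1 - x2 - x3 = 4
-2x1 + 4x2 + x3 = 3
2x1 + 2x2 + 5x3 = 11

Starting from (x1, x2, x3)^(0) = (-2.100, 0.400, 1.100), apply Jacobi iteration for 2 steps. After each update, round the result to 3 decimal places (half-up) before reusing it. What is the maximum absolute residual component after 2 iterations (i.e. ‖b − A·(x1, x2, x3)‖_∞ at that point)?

Iteration 1:
  x1 = (4 - (-1)·0.400 - (-1)·1.100) / (5) = 1.100
  x2 = (3 - (-2)·-2.100 - (1)·1.100) / (4) = -0.575
  x3 = (11 - (2)·-2.100 - (2)·0.400) / (5) = 2.880
Iteration 2:
  x1 = (4 - (-1)·-0.575 - (-1)·2.880) / (5) = 1.261
  x2 = (3 - (-2)·1.100 - (1)·2.880) / (4) = 0.580
  x3 = (11 - (2)·1.100 - (2)·-0.575) / (5) = 1.990
Residual b − A·x = (0.265, 1.212, -2.632); ∞-norm = 2.632

2.632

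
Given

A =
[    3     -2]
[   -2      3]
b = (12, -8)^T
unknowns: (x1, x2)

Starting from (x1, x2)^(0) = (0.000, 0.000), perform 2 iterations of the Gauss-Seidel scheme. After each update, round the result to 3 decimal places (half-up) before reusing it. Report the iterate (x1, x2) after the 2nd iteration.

(4.000, 0.000)

Iteration 1:
  x1 = (12 - (-2)·0.000) / (3) = 4.000
  x2 = (-8 - (-2)·4.000) / (3) = 0.000
Iteration 2:
  x1 = (12 - (-2)·0.000) / (3) = 4.000
  x2 = (-8 - (-2)·4.000) / (3) = 0.000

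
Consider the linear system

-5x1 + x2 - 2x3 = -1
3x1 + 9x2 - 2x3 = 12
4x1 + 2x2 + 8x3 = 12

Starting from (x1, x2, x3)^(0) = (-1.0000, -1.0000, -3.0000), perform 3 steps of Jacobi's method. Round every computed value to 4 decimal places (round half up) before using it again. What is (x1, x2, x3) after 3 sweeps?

Iteration 1:
  x1 = (-1 - (1)·-1.0000 - (-2)·-3.0000) / (-5) = 1.2000
  x2 = (12 - (3)·-1.0000 - (-2)·-3.0000) / (9) = 1.0000
  x3 = (12 - (4)·-1.0000 - (2)·-1.0000) / (8) = 2.2500
Iteration 2:
  x1 = (-1 - (1)·1.0000 - (-2)·2.2500) / (-5) = -0.5000
  x2 = (12 - (3)·1.2000 - (-2)·2.2500) / (9) = 1.4333
  x3 = (12 - (4)·1.2000 - (2)·1.0000) / (8) = 0.6500
Iteration 3:
  x1 = (-1 - (1)·1.4333 - (-2)·0.6500) / (-5) = 0.2267
  x2 = (12 - (3)·-0.5000 - (-2)·0.6500) / (9) = 1.6444
  x3 = (12 - (4)·-0.5000 - (2)·1.4333) / (8) = 1.3917

(0.2267, 1.6444, 1.3917)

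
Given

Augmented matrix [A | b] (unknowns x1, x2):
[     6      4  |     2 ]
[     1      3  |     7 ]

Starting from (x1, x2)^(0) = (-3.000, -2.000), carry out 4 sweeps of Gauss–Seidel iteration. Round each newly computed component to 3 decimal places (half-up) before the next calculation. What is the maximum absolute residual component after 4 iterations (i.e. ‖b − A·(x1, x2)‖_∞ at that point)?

0.164

Iteration 1:
  x1 = (2 - (4)·-2.000) / (6) = 1.667
  x2 = (7 - (1)·1.667) / (3) = 1.778
Iteration 2:
  x1 = (2 - (4)·1.778) / (6) = -0.852
  x2 = (7 - (1)·-0.852) / (3) = 2.617
Iteration 3:
  x1 = (2 - (4)·2.617) / (6) = -1.411
  x2 = (7 - (1)·-1.411) / (3) = 2.804
Iteration 4:
  x1 = (2 - (4)·2.804) / (6) = -1.536
  x2 = (7 - (1)·-1.536) / (3) = 2.845
Residual b − A·x = (-0.164, 0.001); ∞-norm = 0.164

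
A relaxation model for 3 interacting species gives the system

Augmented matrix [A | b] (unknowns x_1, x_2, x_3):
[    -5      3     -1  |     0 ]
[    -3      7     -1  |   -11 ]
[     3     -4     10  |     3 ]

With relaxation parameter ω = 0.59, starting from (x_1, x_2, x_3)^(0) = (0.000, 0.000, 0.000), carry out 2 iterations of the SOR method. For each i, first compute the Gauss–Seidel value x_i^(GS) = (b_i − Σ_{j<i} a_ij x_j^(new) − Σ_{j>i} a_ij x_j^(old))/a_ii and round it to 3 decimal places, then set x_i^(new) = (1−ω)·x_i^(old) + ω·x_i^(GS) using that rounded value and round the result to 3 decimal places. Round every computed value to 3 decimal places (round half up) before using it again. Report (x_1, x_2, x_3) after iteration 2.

Iteration 1:
  x_1: GS value = (0 - (3)·0.000 - (-1)·0.000) / (-5) = 0.000;  x_1 ← (1−ω)·0.000 + ω·0.000 = 0.000
  x_2: GS value = (-11 - (-3)·0.000 - (-1)·0.000) / (7) = -1.571;  x_2 ← (1−ω)·0.000 + ω·-1.571 = -0.927
  x_3: GS value = (3 - (3)·0.000 - (-4)·-0.927) / (10) = -0.071;  x_3 ← (1−ω)·0.000 + ω·-0.071 = -0.042
Iteration 2:
  x_1: GS value = (0 - (3)·-0.927 - (-1)·-0.042) / (-5) = -0.548;  x_1 ← (1−ω)·0.000 + ω·-0.548 = -0.323
  x_2: GS value = (-11 - (-3)·-0.323 - (-1)·-0.042) / (7) = -1.716;  x_2 ← (1−ω)·-0.927 + ω·-1.716 = -1.393
  x_3: GS value = (3 - (3)·-0.323 - (-4)·-1.393) / (10) = -0.160;  x_3 ← (1−ω)·-0.042 + ω·-0.160 = -0.112

(-0.323, -1.393, -0.112)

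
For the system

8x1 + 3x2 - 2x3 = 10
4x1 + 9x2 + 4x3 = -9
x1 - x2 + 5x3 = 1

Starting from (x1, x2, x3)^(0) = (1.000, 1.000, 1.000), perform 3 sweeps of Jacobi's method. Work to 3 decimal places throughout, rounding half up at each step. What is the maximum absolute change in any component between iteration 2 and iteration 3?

Iteration 1:
  x1 = (10 - (3)·1.000 - (-2)·1.000) / (8) = 1.125
  x2 = (-9 - (4)·1.000 - (4)·1.000) / (9) = -1.889
  x3 = (1 - (1)·1.000 - (-1)·1.000) / (5) = 0.200
Iteration 2:
  x1 = (10 - (3)·-1.889 - (-2)·0.200) / (8) = 2.008
  x2 = (-9 - (4)·1.125 - (4)·0.200) / (9) = -1.589
  x3 = (1 - (1)·1.125 - (-1)·-1.889) / (5) = -0.403
Iteration 3:
  x1 = (10 - (3)·-1.589 - (-2)·-0.403) / (8) = 1.745
  x2 = (-9 - (4)·2.008 - (4)·-0.403) / (9) = -1.713
  x3 = (1 - (1)·2.008 - (-1)·-1.589) / (5) = -0.519
Change: (-0.263, -0.124, -0.116) → max |·| = 0.263

0.263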